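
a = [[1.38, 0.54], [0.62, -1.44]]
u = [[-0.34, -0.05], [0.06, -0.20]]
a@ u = [[-0.44, -0.18], [-0.30, 0.26]]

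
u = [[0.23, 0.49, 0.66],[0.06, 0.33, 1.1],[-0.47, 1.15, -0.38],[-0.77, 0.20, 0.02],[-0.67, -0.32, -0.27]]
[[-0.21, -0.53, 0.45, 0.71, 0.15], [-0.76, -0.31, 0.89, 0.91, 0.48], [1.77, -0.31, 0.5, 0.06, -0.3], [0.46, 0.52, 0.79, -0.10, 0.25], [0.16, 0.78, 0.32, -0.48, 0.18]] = u @[[-0.35,-0.84,-0.93,0.25,-0.37], [1.07,-0.63,0.31,0.39,-0.24], [-0.99,-0.05,0.77,0.70,0.53]]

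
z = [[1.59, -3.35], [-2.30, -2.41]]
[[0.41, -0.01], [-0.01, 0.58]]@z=[[0.67, -1.35], [-1.35, -1.36]]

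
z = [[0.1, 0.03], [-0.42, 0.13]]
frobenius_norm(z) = 0.45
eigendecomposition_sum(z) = [[(0.05+0.06j), 0.01-0.02j], [-0.21+0.22j, (0.06+0.05j)]] + [[0.05-0.06j, 0.01+0.02j],[(-0.21-0.22j), 0.06-0.05j]]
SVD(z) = [[-0.2, 0.98], [0.98, 0.2]] @ diag([0.448261647525945, 0.0571095032137861]) @ [[-0.96, 0.27], [0.27, 0.96]]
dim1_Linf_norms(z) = [0.1, 0.42]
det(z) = 0.03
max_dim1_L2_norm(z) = 0.44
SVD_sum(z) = [[0.08, -0.02], [-0.42, 0.12]] + [[0.02, 0.05], [0.0, 0.01]]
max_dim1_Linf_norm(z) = 0.42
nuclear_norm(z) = 0.51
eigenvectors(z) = [[-0.03+0.26j, -0.03-0.26j], [-0.97+0.00j, (-0.97-0j)]]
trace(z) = 0.23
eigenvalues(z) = [(0.12+0.11j), (0.12-0.11j)]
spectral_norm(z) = 0.45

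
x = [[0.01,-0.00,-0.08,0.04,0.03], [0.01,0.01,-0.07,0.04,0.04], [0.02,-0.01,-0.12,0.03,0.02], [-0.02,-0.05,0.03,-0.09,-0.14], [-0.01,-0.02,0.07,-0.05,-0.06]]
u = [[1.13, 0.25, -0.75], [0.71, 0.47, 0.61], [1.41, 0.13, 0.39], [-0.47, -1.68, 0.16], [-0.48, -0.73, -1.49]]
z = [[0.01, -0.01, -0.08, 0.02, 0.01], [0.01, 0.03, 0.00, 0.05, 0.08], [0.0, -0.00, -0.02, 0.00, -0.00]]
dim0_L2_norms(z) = [0.01, 0.03, 0.08, 0.05, 0.08]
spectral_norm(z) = 0.10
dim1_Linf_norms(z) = [0.08, 0.08, 0.02]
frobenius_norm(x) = 0.28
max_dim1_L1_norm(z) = 0.17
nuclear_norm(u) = 5.62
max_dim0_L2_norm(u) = 2.05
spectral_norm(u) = 2.53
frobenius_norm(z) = 0.13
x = u @ z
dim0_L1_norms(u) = [4.2, 3.26, 3.4]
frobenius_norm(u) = 3.35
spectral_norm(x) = 0.25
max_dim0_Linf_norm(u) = 1.68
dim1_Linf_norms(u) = [1.13, 0.71, 1.41, 1.68, 1.49]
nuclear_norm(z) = 0.19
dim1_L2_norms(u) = [1.38, 1.05, 1.47, 1.75, 1.73]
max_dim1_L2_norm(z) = 0.1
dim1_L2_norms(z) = [0.08, 0.1, 0.02]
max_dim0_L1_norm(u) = 4.2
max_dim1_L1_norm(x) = 0.33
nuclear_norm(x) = 0.39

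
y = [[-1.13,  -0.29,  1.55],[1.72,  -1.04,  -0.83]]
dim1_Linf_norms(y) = [1.55, 1.72]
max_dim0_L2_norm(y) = 2.06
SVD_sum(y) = [[-1.32, 0.39, 1.06], [1.56, -0.46, -1.25]] + [[0.19, -0.68, 0.49], [0.16, -0.58, 0.42]]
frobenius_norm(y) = 2.91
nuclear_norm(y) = 3.82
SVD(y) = [[-0.65, 0.76], [0.76, 0.65]] @ diag([2.685929028710168, 1.130568552867121]) @ [[0.76, -0.23, -0.61], [0.22, -0.79, 0.57]]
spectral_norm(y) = 2.69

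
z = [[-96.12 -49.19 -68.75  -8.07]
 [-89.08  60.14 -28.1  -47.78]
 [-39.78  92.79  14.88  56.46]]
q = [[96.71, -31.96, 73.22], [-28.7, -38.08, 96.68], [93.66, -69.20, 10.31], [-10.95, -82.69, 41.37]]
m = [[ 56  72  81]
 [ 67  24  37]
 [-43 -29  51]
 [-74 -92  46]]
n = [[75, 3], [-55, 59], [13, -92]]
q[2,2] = 10.31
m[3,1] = -92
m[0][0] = 56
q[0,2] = 73.22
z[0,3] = -8.07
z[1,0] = -89.08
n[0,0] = 75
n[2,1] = -92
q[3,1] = -82.69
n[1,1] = 59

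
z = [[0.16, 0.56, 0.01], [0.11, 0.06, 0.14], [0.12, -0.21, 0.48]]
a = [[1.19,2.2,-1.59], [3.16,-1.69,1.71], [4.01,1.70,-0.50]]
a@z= [[0.24,1.13,-0.44], [0.52,1.31,0.62], [0.77,2.45,0.04]]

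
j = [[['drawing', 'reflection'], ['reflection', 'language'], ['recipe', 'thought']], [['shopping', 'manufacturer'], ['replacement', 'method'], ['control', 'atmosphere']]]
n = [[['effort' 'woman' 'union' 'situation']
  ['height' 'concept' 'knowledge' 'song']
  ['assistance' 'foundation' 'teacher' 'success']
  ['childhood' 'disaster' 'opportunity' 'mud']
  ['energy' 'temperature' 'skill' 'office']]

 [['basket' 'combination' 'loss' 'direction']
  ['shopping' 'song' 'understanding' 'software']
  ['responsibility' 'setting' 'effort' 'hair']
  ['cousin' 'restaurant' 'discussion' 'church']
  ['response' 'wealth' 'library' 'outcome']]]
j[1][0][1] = 'manufacturer'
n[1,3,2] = 'discussion'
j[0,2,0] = 'recipe'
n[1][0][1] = 'combination'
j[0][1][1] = 'language'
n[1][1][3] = 'software'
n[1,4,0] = 'response'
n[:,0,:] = [['effort', 'woman', 'union', 'situation'], ['basket', 'combination', 'loss', 'direction']]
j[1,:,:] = [['shopping', 'manufacturer'], ['replacement', 'method'], ['control', 'atmosphere']]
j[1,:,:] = [['shopping', 'manufacturer'], ['replacement', 'method'], ['control', 'atmosphere']]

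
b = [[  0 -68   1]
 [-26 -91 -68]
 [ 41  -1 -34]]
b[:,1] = [-68, -91, -1]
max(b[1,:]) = -26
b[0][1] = -68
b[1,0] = -26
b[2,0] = 41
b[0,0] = 0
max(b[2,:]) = 41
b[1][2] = -68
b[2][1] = -1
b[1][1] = -91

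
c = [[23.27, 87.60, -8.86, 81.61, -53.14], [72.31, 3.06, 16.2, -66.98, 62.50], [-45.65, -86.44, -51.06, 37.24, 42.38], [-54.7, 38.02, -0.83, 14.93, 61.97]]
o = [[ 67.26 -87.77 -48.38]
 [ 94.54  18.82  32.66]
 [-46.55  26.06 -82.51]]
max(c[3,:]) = 61.97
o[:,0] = [67.26, 94.54, -46.55]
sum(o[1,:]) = 146.02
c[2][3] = 37.24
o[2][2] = -82.51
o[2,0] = -46.55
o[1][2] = 32.66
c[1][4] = 62.5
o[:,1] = [-87.77, 18.82, 26.06]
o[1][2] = 32.66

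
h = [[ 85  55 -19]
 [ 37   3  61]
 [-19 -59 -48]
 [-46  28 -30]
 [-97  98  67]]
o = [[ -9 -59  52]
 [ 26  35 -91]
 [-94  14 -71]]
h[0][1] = 55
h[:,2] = [-19, 61, -48, -30, 67]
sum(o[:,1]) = -10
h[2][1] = -59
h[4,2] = 67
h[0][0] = 85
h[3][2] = -30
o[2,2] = -71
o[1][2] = -91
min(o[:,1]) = -59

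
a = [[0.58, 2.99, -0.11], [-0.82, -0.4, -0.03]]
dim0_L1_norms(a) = [1.4, 3.39, 0.14]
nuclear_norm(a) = 3.82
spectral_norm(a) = 3.10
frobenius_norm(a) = 3.18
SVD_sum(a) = [[0.71,2.96,-0.10], [-0.14,-0.56,0.02]] + [[-0.13, 0.03, -0.01], [-0.68, 0.16, -0.05]]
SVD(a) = [[-0.98, 0.19], [0.19, 0.98]] @ diag([3.09933294049571, 0.7183559869300283]) @ [[-0.23, -0.97, 0.03], [-0.97, 0.23, -0.07]]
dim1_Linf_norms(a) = [2.99, 0.82]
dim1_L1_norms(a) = [3.68, 1.25]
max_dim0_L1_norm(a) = 3.39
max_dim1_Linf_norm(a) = 2.99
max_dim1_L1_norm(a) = 3.68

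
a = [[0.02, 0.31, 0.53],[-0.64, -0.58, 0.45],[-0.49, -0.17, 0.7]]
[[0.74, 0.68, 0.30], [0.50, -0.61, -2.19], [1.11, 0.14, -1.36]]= a @ [[-3.52, -0.84, 1.24], [2.89, 2.06, 1.93], [-0.17, 0.11, -0.61]]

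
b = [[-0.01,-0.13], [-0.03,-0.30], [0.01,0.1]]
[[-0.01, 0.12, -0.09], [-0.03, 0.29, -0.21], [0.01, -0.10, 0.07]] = b@[[0.04, -0.46, 0.25], [0.10, -0.91, 0.68]]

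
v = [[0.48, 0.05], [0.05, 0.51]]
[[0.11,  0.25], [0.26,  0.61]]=v@[[0.17,0.4], [0.50,1.16]]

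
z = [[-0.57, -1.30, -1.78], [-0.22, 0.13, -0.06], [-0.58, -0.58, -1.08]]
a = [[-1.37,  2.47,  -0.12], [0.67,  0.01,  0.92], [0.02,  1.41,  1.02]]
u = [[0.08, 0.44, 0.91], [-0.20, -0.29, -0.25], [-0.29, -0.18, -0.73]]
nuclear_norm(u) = 1.76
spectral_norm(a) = 3.11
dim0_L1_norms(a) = [2.06, 3.89, 2.06]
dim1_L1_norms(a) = [3.96, 1.6, 2.45]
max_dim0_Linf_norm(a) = 2.47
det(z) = 0.00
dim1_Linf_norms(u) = [0.91, 0.29, 0.73]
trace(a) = -0.34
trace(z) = -1.52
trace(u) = -0.94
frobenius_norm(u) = 1.37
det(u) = -0.06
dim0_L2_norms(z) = [0.84, 1.43, 2.08]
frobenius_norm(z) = 2.66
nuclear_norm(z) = 3.01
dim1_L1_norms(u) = [1.43, 0.74, 1.2]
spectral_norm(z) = 2.64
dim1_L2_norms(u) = [1.01, 0.43, 0.81]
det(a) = 0.01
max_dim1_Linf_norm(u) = 0.91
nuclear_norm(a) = 4.73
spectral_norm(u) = 1.33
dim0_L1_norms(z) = [1.37, 2.01, 2.92]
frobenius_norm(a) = 3.51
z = a @ u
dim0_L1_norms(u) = [0.57, 0.91, 1.89]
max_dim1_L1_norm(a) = 3.96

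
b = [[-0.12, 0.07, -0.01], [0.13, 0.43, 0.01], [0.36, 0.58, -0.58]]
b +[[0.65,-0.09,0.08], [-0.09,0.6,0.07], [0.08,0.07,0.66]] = [[0.53,-0.02,0.07], [0.04,1.03,0.08], [0.44,0.65,0.08]]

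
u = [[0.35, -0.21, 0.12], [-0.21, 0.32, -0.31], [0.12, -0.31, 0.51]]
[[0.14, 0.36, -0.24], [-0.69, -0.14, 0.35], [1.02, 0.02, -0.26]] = u @ [[-0.98, 1.26, 0.15], [-1.59, 0.35, 1.64], [1.26, -0.05, 0.46]]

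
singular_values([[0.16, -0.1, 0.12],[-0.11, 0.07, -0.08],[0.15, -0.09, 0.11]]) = [0.34, 0.0, 0.0]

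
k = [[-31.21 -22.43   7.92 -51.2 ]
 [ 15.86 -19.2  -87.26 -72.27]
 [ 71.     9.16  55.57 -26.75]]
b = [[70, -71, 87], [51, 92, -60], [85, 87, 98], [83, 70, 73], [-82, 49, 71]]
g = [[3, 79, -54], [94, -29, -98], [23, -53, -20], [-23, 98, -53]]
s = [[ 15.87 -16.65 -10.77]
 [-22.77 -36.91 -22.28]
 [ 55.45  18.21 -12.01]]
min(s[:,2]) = -22.28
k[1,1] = -19.2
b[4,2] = 71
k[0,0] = -31.21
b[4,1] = 49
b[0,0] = 70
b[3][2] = 73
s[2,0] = 55.45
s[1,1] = -36.91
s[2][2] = -12.01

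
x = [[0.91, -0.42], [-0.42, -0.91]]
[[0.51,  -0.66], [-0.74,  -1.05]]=x @ [[0.77, -0.16], [0.46, 1.23]]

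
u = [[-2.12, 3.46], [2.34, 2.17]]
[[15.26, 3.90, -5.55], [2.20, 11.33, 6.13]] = u @ [[-2.01, 2.42, 2.62],[3.18, 2.61, -0.0]]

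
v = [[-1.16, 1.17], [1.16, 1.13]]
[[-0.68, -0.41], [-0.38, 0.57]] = v@ [[0.12, 0.42], [-0.46, 0.07]]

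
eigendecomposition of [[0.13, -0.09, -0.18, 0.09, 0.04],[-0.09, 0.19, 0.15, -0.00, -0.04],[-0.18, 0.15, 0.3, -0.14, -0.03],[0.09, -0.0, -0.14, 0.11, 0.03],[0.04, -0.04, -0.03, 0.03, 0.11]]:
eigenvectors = [[-0.45, 0.11, -0.07, 0.88, 0.04],[0.41, 0.79, -0.08, 0.09, 0.45],[0.71, -0.15, -0.25, 0.39, -0.51],[-0.32, 0.58, -0.14, -0.21, -0.71],[-0.14, -0.12, -0.95, -0.14, 0.2]]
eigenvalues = [0.57, 0.16, 0.11, 0.01, -0.0]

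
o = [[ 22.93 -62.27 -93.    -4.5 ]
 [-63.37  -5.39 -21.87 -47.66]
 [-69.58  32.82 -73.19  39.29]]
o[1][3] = -47.66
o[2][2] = -73.19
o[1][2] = -21.87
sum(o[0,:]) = -136.84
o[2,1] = 32.82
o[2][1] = 32.82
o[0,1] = -62.27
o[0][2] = -93.0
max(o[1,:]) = -5.39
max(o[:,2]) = -21.87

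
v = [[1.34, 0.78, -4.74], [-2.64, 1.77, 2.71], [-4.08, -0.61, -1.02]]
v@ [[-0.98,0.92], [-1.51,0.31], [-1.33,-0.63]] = [[3.81, 4.46], [-3.69, -3.59], [6.28, -3.30]]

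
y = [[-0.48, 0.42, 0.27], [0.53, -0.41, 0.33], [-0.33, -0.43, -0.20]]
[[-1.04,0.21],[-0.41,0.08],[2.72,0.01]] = y @[[-2.22, -0.23], [-3.61, -0.09], [-2.17, 0.51]]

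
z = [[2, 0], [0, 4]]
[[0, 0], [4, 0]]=z@ [[0, 0], [1, 0]]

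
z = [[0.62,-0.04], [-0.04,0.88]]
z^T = [[0.62, -0.04],[-0.04, 0.88]]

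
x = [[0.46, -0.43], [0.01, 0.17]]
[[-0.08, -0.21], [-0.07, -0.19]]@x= [[-0.04, -0.0], [-0.03, -0.00]]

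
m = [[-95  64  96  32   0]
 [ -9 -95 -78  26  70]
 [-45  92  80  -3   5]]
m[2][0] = -45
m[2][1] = 92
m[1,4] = 70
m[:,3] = [32, 26, -3]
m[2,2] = 80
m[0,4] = 0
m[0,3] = 32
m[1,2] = -78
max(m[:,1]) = 92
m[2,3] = -3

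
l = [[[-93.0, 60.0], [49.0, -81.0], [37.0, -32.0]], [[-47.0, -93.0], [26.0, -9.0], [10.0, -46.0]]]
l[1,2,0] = 10.0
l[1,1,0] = 26.0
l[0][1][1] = -81.0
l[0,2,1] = -32.0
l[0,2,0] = 37.0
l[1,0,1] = -93.0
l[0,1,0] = 49.0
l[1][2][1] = -46.0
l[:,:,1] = [[60.0, -81.0, -32.0], [-93.0, -9.0, -46.0]]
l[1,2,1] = -46.0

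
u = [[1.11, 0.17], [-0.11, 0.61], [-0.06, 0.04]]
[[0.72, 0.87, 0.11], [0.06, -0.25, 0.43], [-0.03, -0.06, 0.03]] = u @ [[0.62,0.82,-0.01], [0.21,-0.26,0.71]]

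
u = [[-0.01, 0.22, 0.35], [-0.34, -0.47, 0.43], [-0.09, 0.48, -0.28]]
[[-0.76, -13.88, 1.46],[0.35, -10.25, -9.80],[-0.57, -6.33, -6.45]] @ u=[[4.6, 7.06, -6.64], [4.36, 0.19, -1.54], [2.74, -0.25, -1.12]]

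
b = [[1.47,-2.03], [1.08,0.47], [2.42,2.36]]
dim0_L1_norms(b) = [4.97, 4.86]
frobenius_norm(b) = 4.37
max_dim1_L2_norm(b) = 3.38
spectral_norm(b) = 3.58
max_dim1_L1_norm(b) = 4.78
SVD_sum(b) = [[-0.36, -0.40], [0.71, 0.80], [2.25, 2.51]] + [[1.83, -1.63], [0.37, -0.33], [0.17, -0.15]]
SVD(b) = [[0.15, 0.98], [-0.30, 0.2], [-0.94, 0.09]] @ diag([3.5780789841754252, 2.5084757888012703]) @ [[-0.67, -0.75],[0.75, -0.67]]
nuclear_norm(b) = 6.09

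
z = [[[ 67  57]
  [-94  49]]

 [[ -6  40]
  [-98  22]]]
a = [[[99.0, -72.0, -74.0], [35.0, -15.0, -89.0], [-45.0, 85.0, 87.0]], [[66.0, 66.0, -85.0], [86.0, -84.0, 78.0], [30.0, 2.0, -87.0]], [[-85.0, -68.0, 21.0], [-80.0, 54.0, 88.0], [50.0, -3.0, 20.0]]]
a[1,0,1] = 66.0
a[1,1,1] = -84.0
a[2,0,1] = -68.0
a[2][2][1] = -3.0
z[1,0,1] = 40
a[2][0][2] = 21.0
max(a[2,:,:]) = 88.0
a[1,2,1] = 2.0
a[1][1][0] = 86.0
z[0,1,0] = -94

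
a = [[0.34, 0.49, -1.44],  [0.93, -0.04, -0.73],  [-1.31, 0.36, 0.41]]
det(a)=-0.041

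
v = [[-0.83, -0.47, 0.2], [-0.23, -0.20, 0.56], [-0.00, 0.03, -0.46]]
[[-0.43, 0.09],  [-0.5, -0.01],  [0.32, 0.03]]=v@ [[-0.17, -0.24], [0.95, 0.21], [-0.63, -0.05]]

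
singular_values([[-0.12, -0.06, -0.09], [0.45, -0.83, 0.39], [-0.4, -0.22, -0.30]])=[1.03, 0.55, 0.0]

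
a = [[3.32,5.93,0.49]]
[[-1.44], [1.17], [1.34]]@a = [[-4.78, -8.54, -0.71], [3.88, 6.94, 0.57], [4.45, 7.95, 0.66]]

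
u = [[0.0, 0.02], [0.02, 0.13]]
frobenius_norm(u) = 0.13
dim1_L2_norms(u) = [0.02, 0.13]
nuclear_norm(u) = 0.14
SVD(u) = [[-0.15, -0.99],[-0.99, 0.15]] @ diag([0.13300735254367724, 0.003007352543677215]) @ [[-0.15,-0.99], [0.99,-0.15]]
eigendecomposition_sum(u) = [[-0.00, 0.00], [0.0, -0.0]] + [[0.0, 0.02],[0.02, 0.13]]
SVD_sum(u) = [[0.00, 0.02], [0.02, 0.13]] + [[-0.00, 0.0], [0.0, -0.0]]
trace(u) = 0.13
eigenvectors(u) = [[-0.99, -0.15], [0.15, -0.99]]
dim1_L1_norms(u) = [0.02, 0.15]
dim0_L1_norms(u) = [0.02, 0.15]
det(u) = -0.00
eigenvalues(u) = [-0.0, 0.13]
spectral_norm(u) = 0.13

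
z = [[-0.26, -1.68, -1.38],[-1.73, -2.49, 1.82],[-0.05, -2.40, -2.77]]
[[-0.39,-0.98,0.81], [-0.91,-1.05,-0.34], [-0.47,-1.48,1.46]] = z@ [[0.28, 0.13, -0.12], [0.18, 0.44, -0.1], [0.01, 0.15, -0.44]]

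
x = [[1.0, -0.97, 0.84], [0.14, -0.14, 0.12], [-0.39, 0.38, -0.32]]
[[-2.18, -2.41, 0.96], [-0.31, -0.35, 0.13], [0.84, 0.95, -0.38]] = x@[[-1.12, -0.18, 2.68],  [-0.40, 3.09, 0.78],  [-1.72, 0.91, -1.15]]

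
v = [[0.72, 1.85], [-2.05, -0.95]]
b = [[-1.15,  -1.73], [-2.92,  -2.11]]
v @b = [[-6.23,-5.15], [5.13,5.55]]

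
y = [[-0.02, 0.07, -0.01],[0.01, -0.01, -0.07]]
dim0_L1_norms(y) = [0.03, 0.08, 0.08]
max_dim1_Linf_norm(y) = 0.07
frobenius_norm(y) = 0.10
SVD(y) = [[-0.89, 0.45], [0.45, 0.89]] @ diag([0.07416198487095665, 0.07071067811865477]) @ [[0.30, -0.90, -0.3], [0.00, 0.32, -0.95]]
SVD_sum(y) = [[-0.02, 0.06, 0.02], [0.01, -0.03, -0.01]] + [[0.0, 0.01, -0.03], [0.00, 0.02, -0.06]]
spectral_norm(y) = 0.07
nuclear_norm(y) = 0.14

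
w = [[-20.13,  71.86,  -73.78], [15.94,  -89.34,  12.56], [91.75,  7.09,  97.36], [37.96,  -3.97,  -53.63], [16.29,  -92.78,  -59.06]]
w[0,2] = -73.78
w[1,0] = 15.94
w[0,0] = -20.13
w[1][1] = -89.34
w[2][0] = 91.75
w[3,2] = -53.63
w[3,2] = -53.63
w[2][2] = 97.36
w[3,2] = -53.63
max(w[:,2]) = 97.36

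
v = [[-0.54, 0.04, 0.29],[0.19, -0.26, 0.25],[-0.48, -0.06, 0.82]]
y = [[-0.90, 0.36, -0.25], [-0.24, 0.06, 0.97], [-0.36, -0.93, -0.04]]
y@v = [[0.67, -0.11, -0.38], [-0.32, -0.08, 0.74], [0.04, 0.23, -0.37]]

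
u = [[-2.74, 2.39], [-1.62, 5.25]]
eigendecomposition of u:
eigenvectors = [[-0.98, -0.30], [-0.21, -0.95]]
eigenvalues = [-2.22, 4.73]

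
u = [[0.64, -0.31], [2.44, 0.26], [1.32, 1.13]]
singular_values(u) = [2.94, 0.96]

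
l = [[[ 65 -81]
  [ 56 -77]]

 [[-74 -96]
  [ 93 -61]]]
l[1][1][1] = -61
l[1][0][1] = -96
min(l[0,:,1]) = -81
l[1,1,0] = 93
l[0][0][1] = -81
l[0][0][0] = 65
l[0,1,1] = -77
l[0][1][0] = 56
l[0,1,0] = 56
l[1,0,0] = -74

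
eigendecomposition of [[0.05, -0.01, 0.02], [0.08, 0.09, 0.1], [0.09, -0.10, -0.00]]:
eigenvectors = [[(0.46+0j), -0.10-0.16j, -0.10+0.16j], [(0.47+0j), (-0.76+0j), -0.76-0.00j], [(-0.76+0j), 0.26-0.56j, 0.26+0.56j]]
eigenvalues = [(0.01+0j), (0.07+0.09j), (0.07-0.09j)]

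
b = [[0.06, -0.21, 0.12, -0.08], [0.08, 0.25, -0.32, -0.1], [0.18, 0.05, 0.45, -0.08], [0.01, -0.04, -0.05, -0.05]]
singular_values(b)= [0.6, 0.33, 0.18, 0.01]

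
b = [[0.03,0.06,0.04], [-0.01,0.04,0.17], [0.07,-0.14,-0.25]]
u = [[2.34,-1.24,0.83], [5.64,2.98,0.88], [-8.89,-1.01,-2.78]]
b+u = [[2.37, -1.18, 0.87], [5.63, 3.02, 1.05], [-8.82, -1.15, -3.03]]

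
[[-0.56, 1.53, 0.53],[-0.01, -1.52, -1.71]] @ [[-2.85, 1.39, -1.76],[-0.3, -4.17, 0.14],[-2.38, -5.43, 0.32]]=[[-0.12, -10.04, 1.37],[4.55, 15.61, -0.74]]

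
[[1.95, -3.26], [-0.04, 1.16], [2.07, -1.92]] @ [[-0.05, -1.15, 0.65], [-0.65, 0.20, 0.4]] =[[2.02,-2.89,-0.04], [-0.75,0.28,0.44], [1.14,-2.76,0.58]]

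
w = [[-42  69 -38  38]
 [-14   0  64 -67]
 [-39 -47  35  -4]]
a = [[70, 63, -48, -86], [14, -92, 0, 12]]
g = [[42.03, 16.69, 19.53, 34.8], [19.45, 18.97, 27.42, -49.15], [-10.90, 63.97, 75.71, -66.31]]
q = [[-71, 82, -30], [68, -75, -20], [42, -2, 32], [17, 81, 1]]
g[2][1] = 63.97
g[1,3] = -49.15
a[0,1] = 63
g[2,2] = 75.71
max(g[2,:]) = 75.71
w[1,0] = -14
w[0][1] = 69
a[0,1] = 63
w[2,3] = -4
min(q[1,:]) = -75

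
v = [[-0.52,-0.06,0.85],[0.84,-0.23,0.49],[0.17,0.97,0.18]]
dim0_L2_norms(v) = [1.0, 1.0, 1.0]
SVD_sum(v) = [[0.07, 0.09, 0.07], [0.3, 0.37, 0.3], [0.44, 0.54, 0.44]] + [[-0.65, 0.27, 0.32], [0.48, -0.2, -0.24], [-0.23, 0.09, 0.11]] + [[0.06, -0.42, 0.45],[0.05, -0.40, 0.43],[-0.05, 0.34, -0.37]]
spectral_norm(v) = 1.00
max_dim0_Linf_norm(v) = 0.97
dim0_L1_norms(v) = [1.53, 1.26, 1.52]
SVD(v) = [[0.13, 0.77, 0.62], [0.56, -0.58, 0.60], [0.82, 0.27, -0.51]] @ diag([1.0043055233510185, 1.00179794910161, 0.9925075742494086]) @ [[0.54, 0.65, 0.53], [-0.84, 0.35, 0.42], [0.09, -0.67, 0.74]]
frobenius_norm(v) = 1.73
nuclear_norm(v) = 3.00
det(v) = 1.00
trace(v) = -0.57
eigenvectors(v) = [[(0.39+0j),(-0.65+0j),-0.65-0.00j],  [(0.56+0j),0.17+0.56j,0.17-0.56j],  [0.73+0.00j,0.22-0.43j,(0.22+0.43j)]]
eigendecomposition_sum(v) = [[0.15+0.00j, (0.22+0j), (0.29-0j)], [0.22+0.00j, 0.31+0.00j, (0.41-0j)], [(0.29+0j), (0.41+0j), 0.54-0.00j]] + [[(-0.34+0.26j), (-0.14-0.35j), 0.28+0.13j], [(0.31+0.22j), (-0.27+0.21j), (0.04-0.28j)], [-0.06-0.31j, 0.28+0.03j, (-0.18+0.14j)]] + [[(-0.34-0.26j), (-0.14+0.35j), (0.28-0.13j)], [0.31-0.22j, (-0.27-0.21j), (0.04+0.28j)], [-0.06+0.31j, 0.28-0.03j, -0.18-0.14j]]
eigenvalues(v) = [(1+0j), (-0.79+0.61j), (-0.79-0.61j)]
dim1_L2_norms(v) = [1.0, 1.0, 1.0]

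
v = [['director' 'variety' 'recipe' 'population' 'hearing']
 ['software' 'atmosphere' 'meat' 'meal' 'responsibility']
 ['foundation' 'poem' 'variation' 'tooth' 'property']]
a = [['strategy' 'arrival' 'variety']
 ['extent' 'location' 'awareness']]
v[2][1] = 'poem'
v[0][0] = 'director'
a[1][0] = 'extent'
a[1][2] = 'awareness'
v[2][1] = 'poem'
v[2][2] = 'variation'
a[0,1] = 'arrival'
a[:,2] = ['variety', 'awareness']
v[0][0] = 'director'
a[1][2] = 'awareness'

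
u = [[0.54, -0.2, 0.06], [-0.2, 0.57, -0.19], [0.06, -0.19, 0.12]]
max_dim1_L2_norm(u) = 0.63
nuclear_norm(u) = 1.23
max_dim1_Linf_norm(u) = 0.57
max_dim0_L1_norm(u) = 0.96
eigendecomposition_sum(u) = [[0.31, -0.37, 0.13], [-0.37, 0.44, -0.15], [0.13, -0.15, 0.05]] + [[0.23,0.17,-0.07], [0.17,0.12,-0.05], [-0.07,-0.05,0.02]] + [[0.00, 0.00, 0.00], [0.00, 0.01, 0.02], [0.00, 0.02, 0.04]]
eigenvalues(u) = [0.8, 0.38, 0.05]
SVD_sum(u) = [[0.31, -0.37, 0.13], [-0.37, 0.44, -0.15], [0.13, -0.15, 0.05]] + [[0.23, 0.17, -0.07],[0.17, 0.12, -0.05],[-0.07, -0.05, 0.02]] + [[0.00, 0.00, 0.00],[0.0, 0.01, 0.02],[0.00, 0.02, 0.04]]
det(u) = 0.02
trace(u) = 1.23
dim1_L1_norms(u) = [0.8, 0.96, 0.37]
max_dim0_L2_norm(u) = 0.63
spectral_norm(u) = 0.80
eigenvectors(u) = [[0.62,-0.78,0.03], [-0.74,-0.57,0.35], [0.26,0.24,0.94]]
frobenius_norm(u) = 0.89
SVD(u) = [[-0.62, -0.78, 0.03], [0.74, -0.57, 0.35], [-0.26, 0.24, 0.94]] @ diag([0.8041177522999841, 0.37573976632440487, 0.05014248137561138]) @ [[-0.62, 0.74, -0.26], [-0.78, -0.57, 0.24], [0.03, 0.35, 0.94]]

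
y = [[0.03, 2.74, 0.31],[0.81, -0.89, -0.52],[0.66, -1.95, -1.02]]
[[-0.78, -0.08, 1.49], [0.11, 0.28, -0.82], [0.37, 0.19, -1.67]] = y @ [[-0.11, 0.39, -0.03],[-0.3, -0.05, 0.46],[0.14, 0.16, 0.74]]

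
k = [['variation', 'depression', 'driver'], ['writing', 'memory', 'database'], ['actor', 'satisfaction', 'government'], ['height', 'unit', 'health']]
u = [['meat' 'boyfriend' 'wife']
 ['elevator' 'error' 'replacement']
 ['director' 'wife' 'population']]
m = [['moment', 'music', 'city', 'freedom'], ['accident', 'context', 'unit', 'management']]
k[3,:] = ['height', 'unit', 'health']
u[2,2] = 'population'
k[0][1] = 'depression'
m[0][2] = 'city'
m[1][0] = 'accident'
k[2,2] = 'government'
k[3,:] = ['height', 'unit', 'health']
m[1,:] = ['accident', 'context', 'unit', 'management']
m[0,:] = ['moment', 'music', 'city', 'freedom']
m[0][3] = 'freedom'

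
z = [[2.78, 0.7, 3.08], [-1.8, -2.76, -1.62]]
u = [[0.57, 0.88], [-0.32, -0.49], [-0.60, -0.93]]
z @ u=[[-0.49, -0.76], [0.83, 1.27]]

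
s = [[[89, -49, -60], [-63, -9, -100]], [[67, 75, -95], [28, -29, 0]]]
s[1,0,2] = -95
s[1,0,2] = -95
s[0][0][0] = 89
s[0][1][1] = -9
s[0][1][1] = -9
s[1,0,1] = 75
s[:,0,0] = [89, 67]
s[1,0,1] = 75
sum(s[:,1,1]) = -38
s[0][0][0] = 89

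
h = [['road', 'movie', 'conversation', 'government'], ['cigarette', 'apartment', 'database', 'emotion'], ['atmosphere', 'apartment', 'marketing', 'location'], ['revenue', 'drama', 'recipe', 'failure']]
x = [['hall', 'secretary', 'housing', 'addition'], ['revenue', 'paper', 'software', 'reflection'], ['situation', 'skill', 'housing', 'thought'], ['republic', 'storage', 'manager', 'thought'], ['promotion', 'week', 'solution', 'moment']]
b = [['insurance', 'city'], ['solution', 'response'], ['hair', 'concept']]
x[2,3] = 'thought'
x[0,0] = 'hall'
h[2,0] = 'atmosphere'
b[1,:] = ['solution', 'response']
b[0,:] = ['insurance', 'city']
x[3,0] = 'republic'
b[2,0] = 'hair'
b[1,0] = 'solution'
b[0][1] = 'city'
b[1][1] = 'response'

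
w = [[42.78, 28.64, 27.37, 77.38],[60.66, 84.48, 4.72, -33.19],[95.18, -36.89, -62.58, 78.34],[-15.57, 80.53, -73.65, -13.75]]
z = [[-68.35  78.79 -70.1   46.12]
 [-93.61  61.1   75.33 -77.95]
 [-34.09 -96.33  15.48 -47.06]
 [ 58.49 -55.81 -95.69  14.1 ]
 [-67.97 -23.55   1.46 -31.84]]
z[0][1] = 78.79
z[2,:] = [-34.09, -96.33, 15.48, -47.06]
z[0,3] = 46.12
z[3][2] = -95.69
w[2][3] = 78.34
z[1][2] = 75.33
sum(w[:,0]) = 183.05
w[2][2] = -62.58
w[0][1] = 28.64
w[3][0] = -15.57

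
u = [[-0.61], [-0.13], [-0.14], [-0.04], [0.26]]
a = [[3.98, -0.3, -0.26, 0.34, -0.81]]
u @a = [[-2.43, 0.18, 0.16, -0.21, 0.49],  [-0.52, 0.04, 0.03, -0.04, 0.11],  [-0.56, 0.04, 0.04, -0.05, 0.11],  [-0.16, 0.01, 0.01, -0.01, 0.03],  [1.03, -0.08, -0.07, 0.09, -0.21]]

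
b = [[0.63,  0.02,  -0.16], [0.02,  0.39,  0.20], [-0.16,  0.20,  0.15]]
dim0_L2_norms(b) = [0.65, 0.44, 0.3]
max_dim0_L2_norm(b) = 0.65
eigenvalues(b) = [0.0, 0.69, 0.48]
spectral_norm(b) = 0.69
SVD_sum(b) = [[0.59, -0.11, -0.22],[-0.11, 0.02, 0.04],[-0.22, 0.04, 0.08]] + [[0.04, 0.13, 0.05], [0.13, 0.37, 0.16], [0.05, 0.16, 0.07]] + [[0.0, -0.0, 0.0], [-0.00, 0.0, -0.0], [0.0, -0.00, 0.0]]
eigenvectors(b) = [[0.23, -0.93, 0.30],[-0.45, 0.17, 0.88],[0.86, 0.34, 0.38]]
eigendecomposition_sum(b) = [[0.0, -0.0, 0.00], [-0.0, 0.0, -0.00], [0.00, -0.00, 0.00]] + [[0.59,-0.11,-0.22], [-0.11,0.02,0.04], [-0.22,0.04,0.08]] + [[0.04, 0.13, 0.05], [0.13, 0.37, 0.16], [0.05, 0.16, 0.07]]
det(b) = 0.00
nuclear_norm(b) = 1.17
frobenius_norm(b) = 0.84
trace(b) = 1.17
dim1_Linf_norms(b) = [0.63, 0.39, 0.2]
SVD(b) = [[-0.93, -0.30, 0.23],  [0.17, -0.88, -0.45],  [0.34, -0.38, 0.86]] @ diag([0.6850409057579765, 0.48396070155575144, 0.0009983926862720503]) @ [[-0.93, 0.17, 0.34], [-0.30, -0.88, -0.38], [0.23, -0.45, 0.86]]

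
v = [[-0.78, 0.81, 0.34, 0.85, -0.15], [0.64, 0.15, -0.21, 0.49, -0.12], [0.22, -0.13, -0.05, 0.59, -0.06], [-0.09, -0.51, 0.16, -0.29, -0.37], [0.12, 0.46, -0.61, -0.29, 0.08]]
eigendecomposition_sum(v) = [[(-0.92+0j), (0.63-0j), 0.35-0.00j, 0.28-0.00j, 0.05-0.00j], [0.40-0.00j, (-0.27+0j), (-0.15+0j), -0.12+0.00j, -0.02+0.00j], [(0.15-0j), (-0.11+0j), -0.06+0.00j, (-0.05+0j), -0.01+0.00j], [0.11-0.00j, (-0.08+0j), -0.04+0.00j, (-0.03+0j), -0.01+0.00j], [(0.04-0j), -0.03+0.00j, (-0.01+0j), (-0.01+0j), -0.00+0.00j]] + [[0.05+0.10j, 0.05+0.28j, (0.06-0.17j), 0.19+0.01j, -0.13+0.06j], [0.10+0.08j, (0.19+0.28j), (-0.02-0.21j), (0.21-0.08j), (-0.12+0.13j)], [(-0+0.09j), (-0.07+0.21j), 0.11-0.09j, 0.12+0.08j, -0.11-0.01j], [-0.07+0.05j, -0.21+0.06j, 0.13+0.03j, 0.01+0.14j, -0.06-0.09j], [0.05-0.10j, 0.21-0.22j, (-0.18+0.05j), -0.11-0.17j, (0.14+0.08j)]] + [[0.05-0.10j, 0.05-0.28j, (0.06+0.17j), 0.19-0.01j, -0.13-0.06j], [0.10-0.08j, (0.19-0.28j), (-0.02+0.21j), 0.21+0.08j, (-0.12-0.13j)], [(-0-0.09j), -0.07-0.21j, (0.11+0.09j), 0.12-0.08j, (-0.11+0.01j)], [-0.07-0.05j, -0.21-0.06j, (0.13-0.03j), 0.01-0.14j, -0.06+0.09j], [(0.05+0.1j), (0.21+0.22j), -0.18-0.05j, (-0.11+0.17j), (0.14-0.08j)]] + [[(0.02+0.02j), (0.03-0.02j), (-0.06+0.08j), 0.10+0.05j, (0.04+0.09j)],[(0.02+0j), 0.02-0.03j, (-0.01+0.09j), 0.10-0.00j, 0.07+0.05j],[0.04+0.03j, 0.06-0.04j, (-0.1+0.17j), 0.20+0.08j, 0.09+0.16j],[(-0.03+0j), -0.01+0.05j, -0.03-0.14j, (-0.14+0.06j), (-0.12-0.04j)],[-0.01+0.03j, (0.03+0.04j), (-0.11-0.05j), (-0.03+0.13j), (-0.1+0.07j)]] + [[0.02-0.02j, (0.03+0.02j), -0.06-0.08j, (0.1-0.05j), 0.04-0.09j], [(0.02-0j), 0.02+0.03j, -0.01-0.09j, (0.1+0j), 0.07-0.05j], [(0.04-0.03j), (0.06+0.04j), (-0.1-0.17j), 0.20-0.08j, 0.09-0.16j], [-0.03-0.00j, (-0.01-0.05j), -0.03+0.14j, -0.14-0.06j, -0.12+0.04j], [-0.01-0.03j, (0.03-0.04j), -0.11+0.05j, -0.03-0.13j, -0.10-0.07j]]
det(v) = -0.11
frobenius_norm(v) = 2.12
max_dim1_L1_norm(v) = 2.93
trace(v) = -0.89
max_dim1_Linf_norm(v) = 0.85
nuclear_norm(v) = 4.07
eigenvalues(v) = [(-1.28+0j), (0.49+0.51j), (0.49-0.51j), (-0.3+0.28j), (-0.3-0.28j)]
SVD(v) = [[-0.95, 0.19, -0.07, 0.24, -0.05], [-0.07, -0.73, 0.32, 0.27, -0.54], [-0.15, -0.34, 0.50, 0.01, 0.78], [0.26, 0.4, 0.31, 0.82, 0.02], [0.07, -0.39, -0.74, 0.45, 0.31]] @ diag([1.5180450214465717, 1.0705443516663602, 0.9271706587955721, 0.35888118331115637, 0.19933130639791422]) @ [[0.43, -0.57, -0.2, -0.67, 0.05], [-0.72, -0.28, 0.50, -0.38, -0.09], [0.28, -0.62, 0.41, 0.55, -0.25], [-0.09, 0.06, -0.32, -0.07, -0.94], [-0.46, -0.46, -0.66, 0.30, 0.22]]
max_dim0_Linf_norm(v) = 0.85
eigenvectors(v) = [[0.90+0.00j, (-0.42-0.19j), (-0.42+0.19j), -0.34-0.04j, -0.34+0.04j], [-0.39+0.00j, -0.55+0.00j, (-0.55-0j), (-0.27+0.11j), -0.27-0.11j], [-0.15+0.00j, (-0.21-0.29j), (-0.21+0.29j), (-0.65+0j), (-0.65-0j)], [(-0.11+0j), (0.1-0.33j), (0.1+0.33j), (0.33-0.31j), (0.33+0.31j)], [-0.04+0.00j, 0.10+0.48j, 0.10-0.48j, -0.05-0.41j, (-0.05+0.41j)]]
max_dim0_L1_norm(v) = 2.51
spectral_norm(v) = 1.52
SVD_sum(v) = [[-0.61, 0.81, 0.29, 0.97, -0.07], [-0.05, 0.06, 0.02, 0.07, -0.00], [-0.1, 0.13, 0.04, 0.15, -0.01], [0.17, -0.22, -0.08, -0.27, 0.02], [0.05, -0.06, -0.02, -0.08, 0.01]] + [[-0.14, -0.06, 0.10, -0.08, -0.02], [0.56, 0.22, -0.39, 0.29, 0.07], [0.26, 0.10, -0.18, 0.14, 0.03], [-0.31, -0.12, 0.22, -0.16, -0.04], [0.3, 0.12, -0.21, 0.16, 0.04]] + [[-0.02, 0.04, -0.03, -0.04, 0.02], [0.08, -0.18, 0.12, 0.16, -0.07], [0.13, -0.29, 0.19, 0.26, -0.12], [0.08, -0.18, 0.12, 0.16, -0.07], [-0.19, 0.42, -0.28, -0.38, 0.17]] + [[-0.01,0.00,-0.03,-0.01,-0.08], [-0.01,0.01,-0.03,-0.01,-0.09], [-0.0,0.00,-0.00,-0.00,-0.0], [-0.03,0.02,-0.10,-0.02,-0.28], [-0.01,0.01,-0.05,-0.01,-0.15]] + [[0.00, 0.00, 0.01, -0.00, -0.00], [0.05, 0.05, 0.07, -0.03, -0.02], [-0.07, -0.07, -0.1, 0.05, 0.03], [-0.00, -0.0, -0.00, 0.0, 0.0], [-0.03, -0.03, -0.04, 0.02, 0.01]]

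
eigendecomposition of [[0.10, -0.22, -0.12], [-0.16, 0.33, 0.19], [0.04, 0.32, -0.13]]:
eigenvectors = [[-0.51, 0.84, 0.16],[0.78, 0.10, -0.28],[0.35, 0.53, 0.95]]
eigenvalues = [0.52, -0.0, -0.22]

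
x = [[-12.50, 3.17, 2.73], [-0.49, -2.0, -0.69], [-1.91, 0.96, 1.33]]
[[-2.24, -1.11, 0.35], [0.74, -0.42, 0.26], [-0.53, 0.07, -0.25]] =x@[[0.08, 0.16, -0.10], [-0.39, 0.1, 0.01], [0.0, 0.21, -0.34]]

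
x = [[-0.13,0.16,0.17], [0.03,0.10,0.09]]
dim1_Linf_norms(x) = [0.17, 0.1]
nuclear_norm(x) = 0.37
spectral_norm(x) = 0.29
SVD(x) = [[-0.92, -0.39], [-0.39, 0.92]] @ diag([0.28828878009902, 0.08537903295902878]) @ [[0.37, -0.65, -0.66], [0.92, 0.34, 0.19]]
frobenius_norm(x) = 0.30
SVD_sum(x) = [[-0.1, 0.17, 0.18], [-0.04, 0.07, 0.08]] + [[-0.03, -0.01, -0.01], [0.07, 0.03, 0.01]]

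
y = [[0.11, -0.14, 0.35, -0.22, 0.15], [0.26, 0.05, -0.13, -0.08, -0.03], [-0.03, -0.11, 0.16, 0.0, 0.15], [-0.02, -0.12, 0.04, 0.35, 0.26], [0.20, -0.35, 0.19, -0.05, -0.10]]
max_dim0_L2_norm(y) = 0.45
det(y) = 0.00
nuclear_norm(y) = 1.72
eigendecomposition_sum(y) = [[0.01-0.00j, 0.03+0.00j, (-0.02-0j), (-0.04-0j), -0.02+0.00j], [(0.04-0j), (0.08+0j), -0.04-0.00j, (-0.12-0j), -0.06+0.00j], [-0.03+0.00j, (-0.05-0j), (0.03+0j), 0.08+0.00j, 0.04+0.00j], [-0.10+0.00j, -0.22-0.00j, (0.12+0j), 0.30+0.00j, (0.16+0j)], [(-0.02+0j), -0.04-0.00j, 0.02+0.00j, 0.06+0.00j, 0.03+0.00j]] + [[0.07+0.11j, (-0.11+0.1j), (0.17-0.17j), -0.08+0.10j, 0.06+0.00j],[0.09+0.01j, 0.00+0.09j, -0.01-0.15j, (0.01+0.08j), (0.03-0.03j)],[(0.02+0.05j), -0.05+0.03j, 0.07-0.05j, (-0.04+0.03j), 0.02+0.00j],[(0.07-0.01j), (0.02+0.08j), -0.05-0.12j, 0.03+0.06j, (0.01-0.03j)],[(0.01+0.08j), -0.08+0.03j, (0.13-0.05j), (-0.07+0.03j), 0.03+0.01j]] + [[0.07-0.11j, -0.11-0.10j, 0.17+0.17j, -0.08-0.10j, 0.06-0.00j], [(0.09-0.01j), -0.09j, -0.01+0.15j, (0.01-0.08j), 0.03+0.03j], [(0.02-0.05j), (-0.05-0.03j), 0.07+0.05j, (-0.04-0.03j), (0.02-0j)], [(0.07+0.01j), (0.02-0.08j), -0.05+0.12j, (0.03-0.06j), (0.01+0.03j)], [(0.01-0.08j), -0.08-0.03j, (0.13+0.05j), -0.07-0.03j, 0.03-0.01j]] + [[-0.07+0.00j,  (0.05-0j),  0.05-0.00j,  (-0.01+0j),  (0.06-0j)],  [0.02-0.00j,  (-0.01+0j),  (-0.01+0j),  -0j,  -0.01+0.00j],  [(-0.09+0j),  0.07-0.00j,  0.07-0.00j,  (-0.02+0j),  (0.08-0j)],  [-0.10+0.00j,  (0.07-0j),  (0.07-0j),  (-0.02+0j),  0.08-0.00j],  [(0.24-0j),  (-0.18+0j),  (-0.18+0j),  (0.05-0j),  (-0.2+0j)]] + [[0.01-0.00j, -0.01+0.00j, -0.02+0.00j, -0j, (-0-0j)], [0.03-0.00j, -0.02+0.00j, (-0.06+0j), (0.01-0j), (-0.01-0j)], [0.05-0.00j, -0.03+0.00j, (-0.08+0j), (0.02-0j), (-0.01-0j)], [(0.03-0j), (-0.02+0j), -0.06+0.00j, 0.01-0.00j, (-0.01-0j)], [-0.05+0.00j, 0.03-0.00j, 0.08-0.00j, -0.02+0.00j, 0.01+0.00j]]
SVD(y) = [[-0.71,  -0.10,  0.46,  0.38,  -0.37], [0.05,  -0.37,  -0.48,  0.77,  0.19], [-0.31,  0.26,  0.23,  0.07,  0.88], [-0.09,  0.87,  -0.34,  0.27,  -0.22], [-0.63,  -0.16,  -0.62,  -0.44,  0.02]] @ diag([0.6195404593994303, 0.49736056262342954, 0.3291540206822666, 0.24000338684219755, 0.030953107873376847]) @ [[-0.29, 0.59, -0.69, 0.24, -0.18], [-0.33, -0.16, 0.12, 0.73, 0.56], [-0.6, 0.44, 0.39, -0.46, 0.28], [0.61, 0.41, -0.12, -0.11, 0.66], [-0.26, -0.52, -0.59, -0.42, 0.38]]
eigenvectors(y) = [[(-0.13+0j), (0.68+0j), 0.68-0.00j, 0.24+0.00j, (-0.17+0j)],  [(-0.34+0j), 0.29-0.32j, (0.29+0.32j), (-0.06+0j), (-0.39+0j)],  [0.22+0.00j, (0.25+0.04j), (0.25-0.04j), 0.32+0.00j, -0.57+0.00j],  [0.89+0.00j, (0.15-0.33j), (0.15+0.33j), 0.35+0.00j, (-0.41+0j)],  [(0.16+0j), (0.36+0.17j), 0.36-0.17j, (-0.84+0j), (0.57+0j)]]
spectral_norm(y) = 0.62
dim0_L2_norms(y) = [0.35, 0.41, 0.45, 0.42, 0.35]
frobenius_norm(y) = 0.89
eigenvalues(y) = [(0.46+0j), (0.21+0.23j), (0.21-0.23j), (-0.23+0j), (-0.07+0j)]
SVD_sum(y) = [[0.13, -0.26, 0.30, -0.11, 0.08], [-0.01, 0.02, -0.02, 0.01, -0.01], [0.06, -0.11, 0.13, -0.05, 0.04], [0.02, -0.03, 0.04, -0.01, 0.01], [0.11, -0.23, 0.27, -0.1, 0.07]] + [[0.02, 0.01, -0.01, -0.04, -0.03],[0.06, 0.03, -0.02, -0.14, -0.1],[-0.04, -0.02, 0.01, 0.10, 0.07],[-0.14, -0.07, 0.05, 0.32, 0.24],[0.03, 0.01, -0.01, -0.06, -0.05]] + [[-0.09, 0.07, 0.06, -0.07, 0.04], [0.1, -0.07, -0.06, 0.07, -0.04], [-0.05, 0.03, 0.03, -0.03, 0.02], [0.07, -0.05, -0.04, 0.05, -0.03], [0.12, -0.09, -0.08, 0.09, -0.06]] + [[0.06, 0.04, -0.01, -0.01, 0.06], [0.11, 0.08, -0.02, -0.02, 0.12], [0.01, 0.01, -0.00, -0.0, 0.01], [0.04, 0.03, -0.01, -0.01, 0.04], [-0.06, -0.04, 0.01, 0.01, -0.07]] + [[0.0, 0.01, 0.01, 0.0, -0.0],  [-0.00, -0.00, -0.00, -0.0, 0.0],  [-0.01, -0.01, -0.02, -0.01, 0.01],  [0.00, 0.00, 0.0, 0.00, -0.00],  [-0.0, -0.0, -0.00, -0.00, 0.0]]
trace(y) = 0.57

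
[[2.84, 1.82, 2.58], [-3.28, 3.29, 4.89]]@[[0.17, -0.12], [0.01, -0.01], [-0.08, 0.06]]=[[0.29,-0.2], [-0.92,0.65]]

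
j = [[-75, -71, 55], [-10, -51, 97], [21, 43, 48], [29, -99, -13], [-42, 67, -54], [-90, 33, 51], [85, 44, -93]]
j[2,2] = 48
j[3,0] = 29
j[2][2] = 48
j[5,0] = -90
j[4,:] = [-42, 67, -54]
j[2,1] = 43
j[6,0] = 85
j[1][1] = -51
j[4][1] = 67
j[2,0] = 21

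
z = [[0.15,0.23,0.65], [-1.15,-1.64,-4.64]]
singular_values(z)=[5.1, 0.01]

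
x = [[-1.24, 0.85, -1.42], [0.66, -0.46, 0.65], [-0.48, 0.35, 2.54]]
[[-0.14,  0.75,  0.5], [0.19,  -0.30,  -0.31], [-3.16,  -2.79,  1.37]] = x @[[0.74, 1.01, -0.65],[-0.76, 0.68, 0.27],[-1.0, -1.0, 0.38]]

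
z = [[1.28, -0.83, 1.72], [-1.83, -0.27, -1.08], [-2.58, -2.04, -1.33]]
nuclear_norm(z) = 6.56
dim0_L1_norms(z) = [5.69, 3.14, 4.13]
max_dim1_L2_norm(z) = 3.55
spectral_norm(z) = 4.31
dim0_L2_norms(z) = [3.41, 2.22, 2.43]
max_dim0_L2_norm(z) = 3.41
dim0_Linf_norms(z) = [2.58, 2.04, 1.72]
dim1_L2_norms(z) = [2.3, 2.14, 3.55]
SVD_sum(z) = [[1.28,0.54,0.84], [-1.65,-0.69,-1.08], [-2.69,-1.13,-1.75]] + [[0.07, -1.41, 0.8], [-0.02, 0.33, -0.18], [0.05, -0.88, 0.49]] + [[-0.08, 0.05, 0.09],[-0.16, 0.1, 0.18],[0.06, -0.04, -0.07]]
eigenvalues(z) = [(-0.91+0.95j), (-0.91-0.95j), (1.49+0j)]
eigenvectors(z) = [[-0.41-0.22j, (-0.41+0.22j), 0.74+0.00j], [0.35-0.10j, (0.35+0.1j), (-0.64+0j)], [(0.81+0j), 0.81-0.00j, (-0.22+0j)]]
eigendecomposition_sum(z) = [[0.33+0.84j, (0.24+1.03j), 0.42-0.14j], [(-0.65-0.29j), (-0.7-0.45j), -0.16+0.31j], [-1.20-1.03j, -1.21-1.39j, -0.54+0.55j]] + [[0.33-0.84j, (0.24-1.03j), (0.42+0.14j)], [-0.65+0.29j, -0.70+0.45j, (-0.16-0.31j)], [(-1.2+1.03j), -1.21+1.39j, -0.54-0.55j]] + [[(0.62-0j), (-1.31-0j), 0.88-0.00j],  [-0.53+0.00j, (1.13+0j), -0.76+0.00j],  [(-0.18+0j), 0.38+0.00j, -0.26+0.00j]]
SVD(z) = [[-0.38,0.83,0.40], [0.49,-0.19,0.85], [0.79,0.52,-0.33]] @ diag([4.309862921161184, 1.9473361737592978, 0.3062081435371766]) @ [[-0.79, -0.33, -0.52], [0.04, -0.87, 0.49], [-0.61, 0.36, 0.70]]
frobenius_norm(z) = 4.74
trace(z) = -0.32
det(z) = 2.57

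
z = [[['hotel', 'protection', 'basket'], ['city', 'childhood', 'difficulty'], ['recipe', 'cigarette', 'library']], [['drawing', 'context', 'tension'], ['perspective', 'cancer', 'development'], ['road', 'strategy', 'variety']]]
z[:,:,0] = [['hotel', 'city', 'recipe'], ['drawing', 'perspective', 'road']]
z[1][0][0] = 'drawing'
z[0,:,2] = ['basket', 'difficulty', 'library']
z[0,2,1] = 'cigarette'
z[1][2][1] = 'strategy'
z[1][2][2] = 'variety'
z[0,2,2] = 'library'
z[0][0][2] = 'basket'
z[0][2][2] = 'library'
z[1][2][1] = 'strategy'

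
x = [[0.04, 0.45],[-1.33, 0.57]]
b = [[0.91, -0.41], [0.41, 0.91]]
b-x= [[0.87, -0.86],[1.74, 0.34]]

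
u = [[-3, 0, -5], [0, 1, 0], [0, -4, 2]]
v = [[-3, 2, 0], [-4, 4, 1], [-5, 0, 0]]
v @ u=[[9, 2, 15], [12, 0, 22], [15, 0, 25]]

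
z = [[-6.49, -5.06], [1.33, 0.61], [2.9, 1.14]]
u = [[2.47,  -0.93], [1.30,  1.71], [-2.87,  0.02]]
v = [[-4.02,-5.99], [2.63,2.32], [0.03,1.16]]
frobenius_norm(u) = 4.45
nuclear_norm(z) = 9.75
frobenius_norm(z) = 8.92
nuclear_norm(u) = 5.95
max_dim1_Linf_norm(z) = 6.49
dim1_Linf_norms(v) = [5.99, 2.63, 1.16]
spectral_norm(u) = 4.00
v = z + u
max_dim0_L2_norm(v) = 6.53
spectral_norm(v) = 8.04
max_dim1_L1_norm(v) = 10.01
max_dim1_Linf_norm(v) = 5.99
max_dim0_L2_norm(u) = 4.0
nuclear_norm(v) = 9.08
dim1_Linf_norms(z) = [6.49, 1.33, 2.9]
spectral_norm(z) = 8.88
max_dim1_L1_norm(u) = 3.4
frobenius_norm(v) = 8.10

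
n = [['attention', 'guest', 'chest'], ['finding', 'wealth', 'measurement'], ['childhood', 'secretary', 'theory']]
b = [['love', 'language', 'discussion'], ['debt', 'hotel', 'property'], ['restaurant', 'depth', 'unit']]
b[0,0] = 'love'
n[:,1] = ['guest', 'wealth', 'secretary']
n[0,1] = 'guest'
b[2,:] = ['restaurant', 'depth', 'unit']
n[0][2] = 'chest'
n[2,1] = 'secretary'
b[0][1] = 'language'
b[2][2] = 'unit'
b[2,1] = 'depth'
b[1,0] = 'debt'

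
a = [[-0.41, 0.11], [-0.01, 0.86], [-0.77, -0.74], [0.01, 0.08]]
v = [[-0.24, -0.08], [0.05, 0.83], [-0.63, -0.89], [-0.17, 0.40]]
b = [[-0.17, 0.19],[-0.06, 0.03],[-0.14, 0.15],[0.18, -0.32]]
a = v + b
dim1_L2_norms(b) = [0.25, 0.07, 0.21, 0.37]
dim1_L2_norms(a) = [0.42, 0.86, 1.07, 0.08]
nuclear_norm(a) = 1.94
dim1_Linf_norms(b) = [0.19, 0.06, 0.15, 0.32]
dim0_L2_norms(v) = [0.7, 1.28]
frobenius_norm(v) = 1.46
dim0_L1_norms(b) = [0.55, 0.69]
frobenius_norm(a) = 1.44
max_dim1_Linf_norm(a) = 0.86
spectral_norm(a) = 1.27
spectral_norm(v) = 1.37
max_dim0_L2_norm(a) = 1.14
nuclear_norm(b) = 0.56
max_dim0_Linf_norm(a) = 0.86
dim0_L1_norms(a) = [1.2, 1.79]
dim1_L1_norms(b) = [0.36, 0.09, 0.29, 0.5]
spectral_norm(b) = 0.49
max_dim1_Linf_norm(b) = 0.32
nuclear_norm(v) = 1.88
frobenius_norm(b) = 0.50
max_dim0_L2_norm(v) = 1.28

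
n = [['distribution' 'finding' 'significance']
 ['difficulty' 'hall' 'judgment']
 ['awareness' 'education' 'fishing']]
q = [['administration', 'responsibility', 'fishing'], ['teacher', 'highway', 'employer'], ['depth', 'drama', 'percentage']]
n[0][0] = 'distribution'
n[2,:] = ['awareness', 'education', 'fishing']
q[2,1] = 'drama'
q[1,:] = ['teacher', 'highway', 'employer']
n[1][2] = 'judgment'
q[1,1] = 'highway'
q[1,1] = 'highway'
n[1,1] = 'hall'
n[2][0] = 'awareness'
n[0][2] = 'significance'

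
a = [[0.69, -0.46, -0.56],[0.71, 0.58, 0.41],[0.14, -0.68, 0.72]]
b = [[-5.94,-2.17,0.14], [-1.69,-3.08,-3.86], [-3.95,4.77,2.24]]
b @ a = [[-5.62,1.38,2.54], [-3.89,1.62,-3.1], [0.97,3.06,5.78]]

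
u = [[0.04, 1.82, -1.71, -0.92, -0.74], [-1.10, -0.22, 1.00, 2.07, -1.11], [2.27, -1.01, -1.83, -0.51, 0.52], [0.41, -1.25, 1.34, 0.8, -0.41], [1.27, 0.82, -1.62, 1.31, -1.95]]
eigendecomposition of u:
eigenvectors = [[(0.13+0.46j), 0.13-0.46j, (0.16+0.06j), (0.16-0.06j), (0.4+0j)], [(-0.53+0j), (-0.53-0j), 0.44+0.05j, 0.44-0.05j, (0.58+0j)], [(0.46-0.06j), 0.46+0.06j, (0.09-0.11j), 0.09+0.11j, (0.32+0j)], [-0.15-0.37j, (-0.15+0.37j), 0.29+0.24j, (0.29-0.24j), 0.30+0.00j], [-0.09+0.33j, (-0.09-0.33j), (0.78+0j), (0.78-0j), (0.56+0j)]]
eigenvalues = [(-0.43+3.23j), (-0.43-3.23j), (-0.94+0.78j), (-0.94-0.78j), (-0.42+0j)]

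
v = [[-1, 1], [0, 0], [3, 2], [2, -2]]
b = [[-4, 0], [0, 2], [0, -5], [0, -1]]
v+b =[[-5, 1], [0, 2], [3, -3], [2, -3]]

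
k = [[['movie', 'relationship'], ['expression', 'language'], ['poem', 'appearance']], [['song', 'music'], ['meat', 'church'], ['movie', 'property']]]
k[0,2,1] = 'appearance'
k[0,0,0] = 'movie'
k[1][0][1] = 'music'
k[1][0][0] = 'song'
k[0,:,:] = [['movie', 'relationship'], ['expression', 'language'], ['poem', 'appearance']]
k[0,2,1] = 'appearance'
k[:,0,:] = [['movie', 'relationship'], ['song', 'music']]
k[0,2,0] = 'poem'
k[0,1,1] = 'language'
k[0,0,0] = 'movie'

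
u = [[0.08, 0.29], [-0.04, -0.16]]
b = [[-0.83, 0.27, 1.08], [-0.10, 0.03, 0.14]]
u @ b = [[-0.10, 0.03, 0.13], [0.05, -0.02, -0.07]]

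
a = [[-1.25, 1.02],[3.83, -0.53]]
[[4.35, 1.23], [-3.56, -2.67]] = a @ [[-0.41,-0.64],[3.76,0.42]]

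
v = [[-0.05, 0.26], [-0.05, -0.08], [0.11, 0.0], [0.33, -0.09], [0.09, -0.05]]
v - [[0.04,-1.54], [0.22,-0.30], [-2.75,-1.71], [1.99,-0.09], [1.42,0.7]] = [[-0.09, 1.8], [-0.27, 0.22], [2.86, 1.71], [-1.66, 0.00], [-1.33, -0.75]]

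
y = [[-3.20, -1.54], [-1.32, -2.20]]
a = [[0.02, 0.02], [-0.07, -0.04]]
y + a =[[-3.18, -1.52], [-1.39, -2.24]]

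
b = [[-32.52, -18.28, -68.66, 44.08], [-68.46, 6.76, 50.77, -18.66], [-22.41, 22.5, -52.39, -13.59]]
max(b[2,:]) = 22.5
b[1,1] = 6.76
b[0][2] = -68.66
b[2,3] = -13.59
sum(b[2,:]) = -65.89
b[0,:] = [-32.52, -18.28, -68.66, 44.08]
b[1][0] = -68.46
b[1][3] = -18.66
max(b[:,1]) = 22.5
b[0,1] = -18.28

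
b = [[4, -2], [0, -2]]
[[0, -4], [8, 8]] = b @ [[-2, -3], [-4, -4]]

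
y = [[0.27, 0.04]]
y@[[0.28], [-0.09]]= [[0.07]]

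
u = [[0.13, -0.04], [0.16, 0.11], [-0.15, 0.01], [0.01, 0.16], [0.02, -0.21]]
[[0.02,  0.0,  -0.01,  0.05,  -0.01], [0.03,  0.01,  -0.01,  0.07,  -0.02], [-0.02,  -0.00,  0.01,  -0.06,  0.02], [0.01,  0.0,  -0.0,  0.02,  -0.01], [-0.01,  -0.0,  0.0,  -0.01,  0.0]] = u@[[0.14, 0.03, -0.07, 0.39, -0.11], [0.04, 0.01, -0.02, 0.10, -0.03]]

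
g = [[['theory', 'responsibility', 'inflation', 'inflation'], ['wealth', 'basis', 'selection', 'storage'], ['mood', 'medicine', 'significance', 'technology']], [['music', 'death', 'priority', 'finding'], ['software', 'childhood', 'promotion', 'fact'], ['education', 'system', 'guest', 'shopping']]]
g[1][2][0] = 'education'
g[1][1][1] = 'childhood'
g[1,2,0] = 'education'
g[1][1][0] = 'software'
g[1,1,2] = 'promotion'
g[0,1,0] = 'wealth'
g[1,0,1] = 'death'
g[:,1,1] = ['basis', 'childhood']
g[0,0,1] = 'responsibility'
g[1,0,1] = 'death'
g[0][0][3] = 'inflation'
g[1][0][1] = 'death'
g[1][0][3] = 'finding'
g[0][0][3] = 'inflation'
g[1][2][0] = 'education'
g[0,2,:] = ['mood', 'medicine', 'significance', 'technology']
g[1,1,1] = 'childhood'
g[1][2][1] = 'system'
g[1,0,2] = 'priority'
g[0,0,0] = 'theory'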